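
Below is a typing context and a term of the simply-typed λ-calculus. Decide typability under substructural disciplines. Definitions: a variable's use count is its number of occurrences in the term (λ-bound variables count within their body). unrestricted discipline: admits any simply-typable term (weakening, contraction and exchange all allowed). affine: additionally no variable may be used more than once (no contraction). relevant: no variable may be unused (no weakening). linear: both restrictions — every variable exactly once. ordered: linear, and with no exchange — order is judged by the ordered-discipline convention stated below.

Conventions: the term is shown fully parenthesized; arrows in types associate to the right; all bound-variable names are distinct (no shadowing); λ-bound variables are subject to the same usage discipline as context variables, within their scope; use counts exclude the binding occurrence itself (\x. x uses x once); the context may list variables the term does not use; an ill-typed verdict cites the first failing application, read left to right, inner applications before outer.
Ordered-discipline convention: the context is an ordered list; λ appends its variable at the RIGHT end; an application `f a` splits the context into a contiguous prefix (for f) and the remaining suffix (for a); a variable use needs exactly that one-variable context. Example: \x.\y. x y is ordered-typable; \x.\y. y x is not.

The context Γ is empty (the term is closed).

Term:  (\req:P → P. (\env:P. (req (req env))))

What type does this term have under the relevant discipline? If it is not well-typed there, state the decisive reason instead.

term : (P → P) → P → P
counts: req (λ-bound)=2; env (λ-bound)=1
order of uses: req, req, env
typing: well-typed at (P → P) → P → P
per-discipline verdicts: ordered ✗, linear ✗, affine ✗, relevant ✓, unrestricted ✓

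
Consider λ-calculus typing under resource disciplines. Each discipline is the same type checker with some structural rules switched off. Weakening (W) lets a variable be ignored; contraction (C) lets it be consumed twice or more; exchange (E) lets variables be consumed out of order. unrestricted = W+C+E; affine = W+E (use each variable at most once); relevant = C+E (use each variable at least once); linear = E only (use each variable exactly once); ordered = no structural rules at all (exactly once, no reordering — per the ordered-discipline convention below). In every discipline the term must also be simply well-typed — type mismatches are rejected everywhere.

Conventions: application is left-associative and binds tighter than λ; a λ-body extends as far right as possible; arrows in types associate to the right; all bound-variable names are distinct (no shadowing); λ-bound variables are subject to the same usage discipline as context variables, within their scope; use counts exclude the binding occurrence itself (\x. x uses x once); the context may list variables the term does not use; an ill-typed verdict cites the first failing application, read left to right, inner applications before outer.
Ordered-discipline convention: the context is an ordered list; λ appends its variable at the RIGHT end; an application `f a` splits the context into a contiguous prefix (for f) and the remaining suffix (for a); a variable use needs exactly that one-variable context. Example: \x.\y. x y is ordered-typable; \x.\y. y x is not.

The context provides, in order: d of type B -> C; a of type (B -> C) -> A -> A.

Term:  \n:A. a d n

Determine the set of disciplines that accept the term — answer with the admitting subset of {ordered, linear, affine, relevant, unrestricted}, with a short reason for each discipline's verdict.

admitting disciplines: linear, affine, relevant, unrestricted
variable uses: d ×1, a ×1, n [bound] ×1
left-to-right use order: a, d, n
typing: the term checks, with type A -> A
ordered: ✗, no contiguous prefix/suffix split fits a, d, n
linear: ✓, d, a, n: one use apiece
affine: ✓, at most one use each (d, a, n)
relevant: ✓, at least one use each (d, a, n)
unrestricted: ✓, typability at A -> A is all that's needed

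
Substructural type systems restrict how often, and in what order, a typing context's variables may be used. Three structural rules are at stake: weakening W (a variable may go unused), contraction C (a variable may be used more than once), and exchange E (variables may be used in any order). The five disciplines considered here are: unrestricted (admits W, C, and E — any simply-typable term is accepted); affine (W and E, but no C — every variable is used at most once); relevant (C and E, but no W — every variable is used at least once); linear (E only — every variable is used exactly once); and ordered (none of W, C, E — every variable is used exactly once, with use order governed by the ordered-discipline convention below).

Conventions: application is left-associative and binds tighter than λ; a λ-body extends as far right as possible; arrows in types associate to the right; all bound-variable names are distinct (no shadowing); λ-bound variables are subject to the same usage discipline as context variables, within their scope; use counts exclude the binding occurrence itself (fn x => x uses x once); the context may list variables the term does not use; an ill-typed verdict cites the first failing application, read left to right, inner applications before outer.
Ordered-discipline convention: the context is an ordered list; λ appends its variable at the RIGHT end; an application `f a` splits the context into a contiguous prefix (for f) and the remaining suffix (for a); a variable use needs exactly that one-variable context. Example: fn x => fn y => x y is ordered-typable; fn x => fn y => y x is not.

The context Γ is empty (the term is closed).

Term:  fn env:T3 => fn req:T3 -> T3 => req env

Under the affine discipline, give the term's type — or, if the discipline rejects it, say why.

term : T3 -> (T3 -> T3) -> T3
counts: env [bound]: 1; req [bound]: 1
order of uses: req, env
typing: well-typed — term : T3 -> (T3 -> T3) -> T3
all disciplines: ordered ✗; linear ✓; affine ✓; relevant ✓; unrestricted ✓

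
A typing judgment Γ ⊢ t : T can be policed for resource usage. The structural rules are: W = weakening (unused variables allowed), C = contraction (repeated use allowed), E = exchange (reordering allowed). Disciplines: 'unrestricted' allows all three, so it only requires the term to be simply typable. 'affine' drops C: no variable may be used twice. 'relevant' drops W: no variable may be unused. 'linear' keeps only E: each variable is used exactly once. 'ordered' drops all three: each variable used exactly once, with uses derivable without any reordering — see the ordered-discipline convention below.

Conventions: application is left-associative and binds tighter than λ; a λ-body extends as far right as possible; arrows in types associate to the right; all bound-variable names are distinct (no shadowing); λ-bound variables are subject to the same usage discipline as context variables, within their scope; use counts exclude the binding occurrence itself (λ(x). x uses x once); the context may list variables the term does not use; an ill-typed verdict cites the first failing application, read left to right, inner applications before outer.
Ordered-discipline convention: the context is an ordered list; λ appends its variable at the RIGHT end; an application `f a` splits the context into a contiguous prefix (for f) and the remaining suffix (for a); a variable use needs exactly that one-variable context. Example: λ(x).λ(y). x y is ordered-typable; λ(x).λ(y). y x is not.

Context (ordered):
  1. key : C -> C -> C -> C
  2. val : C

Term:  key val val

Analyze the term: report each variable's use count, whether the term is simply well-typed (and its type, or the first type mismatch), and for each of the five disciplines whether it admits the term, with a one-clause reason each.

counts: key ×1, val ×2
left-to-right use order: key, val, val
typing: ✓ — C -> C
ordered ✗ (repeated use of val ×2)
linear ✗ (repeated use of val ×2)
affine ✗ (repeated use of val ×2)
relevant ✓ (every one of key, val appears)
unrestricted ✓ (simply typable at C -> C; W, C, E all held)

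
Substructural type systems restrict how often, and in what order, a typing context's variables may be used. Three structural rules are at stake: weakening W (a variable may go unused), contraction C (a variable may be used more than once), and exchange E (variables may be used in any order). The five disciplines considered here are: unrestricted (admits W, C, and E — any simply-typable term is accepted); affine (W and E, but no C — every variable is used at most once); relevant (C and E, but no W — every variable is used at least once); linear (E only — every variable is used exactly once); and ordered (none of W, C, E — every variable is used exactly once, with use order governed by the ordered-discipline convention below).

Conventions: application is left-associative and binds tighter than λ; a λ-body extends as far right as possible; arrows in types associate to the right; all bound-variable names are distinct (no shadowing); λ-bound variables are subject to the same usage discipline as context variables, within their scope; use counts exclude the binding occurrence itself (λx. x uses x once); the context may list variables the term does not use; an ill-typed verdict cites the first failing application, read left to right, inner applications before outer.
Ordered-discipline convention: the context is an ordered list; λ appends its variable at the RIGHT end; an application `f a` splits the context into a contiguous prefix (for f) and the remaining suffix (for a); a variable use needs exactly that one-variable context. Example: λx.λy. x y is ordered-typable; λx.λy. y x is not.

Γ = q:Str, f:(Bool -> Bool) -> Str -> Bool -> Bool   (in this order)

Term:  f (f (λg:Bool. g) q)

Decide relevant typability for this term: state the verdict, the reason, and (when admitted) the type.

yes — q, f, g: all used, weakening unneeded; term : Str -> Bool -> Bool
variable uses: q=1, f=2, g (bound)=1
uses in reading order: f, f, g, q
typing: the term checks, with type Str -> Bool -> Bool
across the five disciplines: ordered ✗; linear ✗; affine ✗; relevant ✓; unrestricted ✓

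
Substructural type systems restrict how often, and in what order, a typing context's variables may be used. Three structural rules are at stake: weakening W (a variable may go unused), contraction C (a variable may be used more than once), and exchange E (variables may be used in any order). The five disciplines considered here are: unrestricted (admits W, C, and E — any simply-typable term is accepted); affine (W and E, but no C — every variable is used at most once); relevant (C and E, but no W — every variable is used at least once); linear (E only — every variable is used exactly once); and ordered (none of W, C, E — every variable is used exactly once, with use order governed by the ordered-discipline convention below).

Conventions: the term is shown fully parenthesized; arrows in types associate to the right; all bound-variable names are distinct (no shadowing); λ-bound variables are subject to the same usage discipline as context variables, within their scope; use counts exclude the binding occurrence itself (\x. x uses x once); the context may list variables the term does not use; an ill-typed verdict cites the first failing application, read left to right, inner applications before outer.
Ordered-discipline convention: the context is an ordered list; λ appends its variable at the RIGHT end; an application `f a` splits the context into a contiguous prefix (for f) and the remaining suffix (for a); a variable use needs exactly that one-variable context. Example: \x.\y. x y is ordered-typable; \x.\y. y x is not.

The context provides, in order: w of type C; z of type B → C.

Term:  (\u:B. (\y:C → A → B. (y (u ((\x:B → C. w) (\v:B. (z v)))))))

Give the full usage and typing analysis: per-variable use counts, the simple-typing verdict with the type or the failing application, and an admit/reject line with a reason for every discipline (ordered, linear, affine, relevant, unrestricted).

use counts: w: 1, z: 1, u (bound): 1, y (bound): 1, x (bound): 0, v (bound): 1
left-to-right use order: y, u, w, z, v
typing: ill-typed: non-arrow in function slot: B
ordered: ✗ — not simply typable
linear: ✗ — fails simple typing
affine: ✗ — a type mismatch blocks all five
relevant: ✗ — the type mismatch rejects it
unrestricted: ✗ — not simply typable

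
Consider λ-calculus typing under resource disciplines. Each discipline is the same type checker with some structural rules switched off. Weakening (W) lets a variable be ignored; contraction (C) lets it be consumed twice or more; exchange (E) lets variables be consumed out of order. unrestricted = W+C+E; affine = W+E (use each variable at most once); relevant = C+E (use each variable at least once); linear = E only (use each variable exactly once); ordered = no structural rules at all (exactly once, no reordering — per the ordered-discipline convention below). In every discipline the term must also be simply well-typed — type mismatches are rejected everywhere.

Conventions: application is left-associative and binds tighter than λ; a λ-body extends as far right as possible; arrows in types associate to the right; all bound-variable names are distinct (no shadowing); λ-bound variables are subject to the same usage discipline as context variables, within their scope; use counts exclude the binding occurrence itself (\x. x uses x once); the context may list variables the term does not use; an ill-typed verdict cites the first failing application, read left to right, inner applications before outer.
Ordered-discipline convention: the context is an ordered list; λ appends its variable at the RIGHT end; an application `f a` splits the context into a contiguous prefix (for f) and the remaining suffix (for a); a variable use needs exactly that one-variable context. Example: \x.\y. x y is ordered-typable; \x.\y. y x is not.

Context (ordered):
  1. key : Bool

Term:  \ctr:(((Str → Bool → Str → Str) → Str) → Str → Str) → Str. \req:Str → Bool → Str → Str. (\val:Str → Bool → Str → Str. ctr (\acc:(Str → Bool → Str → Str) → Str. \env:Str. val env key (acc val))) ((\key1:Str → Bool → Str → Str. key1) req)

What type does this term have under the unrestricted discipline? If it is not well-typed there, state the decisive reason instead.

term : ((((Str → Bool → Str → Str) → Str) → Str → Str) → Str) → (Str → Bool → Str → Str) → Str
variable uses: key ×1; ctr [bound] ×1; req [bound] ×1; val [bound] ×2; acc [bound] ×1; env [bound] ×1; key1 [bound] ×1
order of uses: ctr, val, env, key, acc, val, key1, req
typing: well-typed at ((((Str → Bool → Str → Str) → Str) → Str → Str) → Str) → (Str → Bool → Str → Str) → Str
per-discipline verdicts: ordered ✗ | linear ✗ | affine ✗ | relevant ✓ | unrestricted ✓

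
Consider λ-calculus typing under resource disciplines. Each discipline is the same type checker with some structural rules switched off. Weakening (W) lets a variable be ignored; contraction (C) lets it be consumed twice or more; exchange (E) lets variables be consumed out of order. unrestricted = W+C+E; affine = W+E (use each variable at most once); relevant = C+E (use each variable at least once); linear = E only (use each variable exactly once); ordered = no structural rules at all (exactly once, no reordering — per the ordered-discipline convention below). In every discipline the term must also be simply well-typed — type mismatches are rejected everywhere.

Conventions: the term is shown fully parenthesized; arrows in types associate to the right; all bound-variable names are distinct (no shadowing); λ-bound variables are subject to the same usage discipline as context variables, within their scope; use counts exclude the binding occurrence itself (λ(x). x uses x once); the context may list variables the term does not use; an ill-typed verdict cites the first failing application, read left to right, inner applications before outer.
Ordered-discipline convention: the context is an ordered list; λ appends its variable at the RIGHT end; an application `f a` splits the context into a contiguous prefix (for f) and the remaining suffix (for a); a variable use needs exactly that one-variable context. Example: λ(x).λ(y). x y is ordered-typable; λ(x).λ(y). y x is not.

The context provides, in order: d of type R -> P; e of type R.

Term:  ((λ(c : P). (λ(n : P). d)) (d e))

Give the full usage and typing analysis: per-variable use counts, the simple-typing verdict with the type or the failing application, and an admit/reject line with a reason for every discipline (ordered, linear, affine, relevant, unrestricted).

counts: d ×2, e ×1, c (λ-bound) ×0, n (λ-bound) ×0
order of uses: d, d, e
typing: the term checks, with type P -> R -> P
ordered: ✗ — d ×2 used more than once (contraction); c, n left unused
linear: ✗ — d ×2 used more than once (contraction); c, n left unused
affine: ✗ — d ×2 used more than once (contraction)
relevant: ✗ — c, n left unused
unrestricted: ✓ — well-typed at P -> R -> P; no restrictions here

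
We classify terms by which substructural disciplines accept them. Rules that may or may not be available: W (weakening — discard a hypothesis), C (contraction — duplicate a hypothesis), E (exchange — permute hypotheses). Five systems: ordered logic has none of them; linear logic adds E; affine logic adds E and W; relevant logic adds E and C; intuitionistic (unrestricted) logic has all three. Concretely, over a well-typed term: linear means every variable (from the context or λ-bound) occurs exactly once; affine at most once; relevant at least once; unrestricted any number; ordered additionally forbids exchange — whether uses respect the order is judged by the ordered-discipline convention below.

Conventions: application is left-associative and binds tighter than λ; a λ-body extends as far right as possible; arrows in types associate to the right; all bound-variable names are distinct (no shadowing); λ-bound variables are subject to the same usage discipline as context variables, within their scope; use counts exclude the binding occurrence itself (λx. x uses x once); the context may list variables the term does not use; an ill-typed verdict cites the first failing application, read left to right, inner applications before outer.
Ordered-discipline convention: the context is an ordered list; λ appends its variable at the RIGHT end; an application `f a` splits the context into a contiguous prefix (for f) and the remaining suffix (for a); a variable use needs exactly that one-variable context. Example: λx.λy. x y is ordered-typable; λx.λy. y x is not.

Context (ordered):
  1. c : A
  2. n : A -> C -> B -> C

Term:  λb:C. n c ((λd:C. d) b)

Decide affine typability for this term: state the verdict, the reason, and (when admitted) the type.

yes — no duplicate uses among c, n, b, d; term : C -> B -> C
usage: c ×1; n ×1; b [bound] ×1; d [bound] ×1
order of uses: n, c, d, b
typing: ✓ — C -> B -> C
per-discipline verdicts: ordered ✗ · linear ✓ · affine ✓ · relevant ✓ · unrestricted ✓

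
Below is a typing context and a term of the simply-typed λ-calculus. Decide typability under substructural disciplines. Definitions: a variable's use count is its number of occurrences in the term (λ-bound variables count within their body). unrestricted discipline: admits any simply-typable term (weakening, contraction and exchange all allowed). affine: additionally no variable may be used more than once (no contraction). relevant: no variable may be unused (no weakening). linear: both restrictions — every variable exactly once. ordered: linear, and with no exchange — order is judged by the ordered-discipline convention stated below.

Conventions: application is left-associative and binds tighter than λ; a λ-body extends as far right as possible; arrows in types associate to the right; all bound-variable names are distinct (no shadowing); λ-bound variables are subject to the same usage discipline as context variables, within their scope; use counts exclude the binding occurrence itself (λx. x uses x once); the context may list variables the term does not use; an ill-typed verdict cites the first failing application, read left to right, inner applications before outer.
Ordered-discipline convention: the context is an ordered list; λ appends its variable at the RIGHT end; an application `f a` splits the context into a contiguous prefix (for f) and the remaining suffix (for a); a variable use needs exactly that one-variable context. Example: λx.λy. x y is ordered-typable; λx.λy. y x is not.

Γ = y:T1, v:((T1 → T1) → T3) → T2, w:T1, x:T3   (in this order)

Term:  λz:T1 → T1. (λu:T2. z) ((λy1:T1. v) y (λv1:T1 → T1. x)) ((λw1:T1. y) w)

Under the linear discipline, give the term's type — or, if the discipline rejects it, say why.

not well-typed under linear — repeated use of y ×2; unused: u, y1, v1, w1 — weakening required
counts: y=2, v=1, w=1, x=1, z [bound]=1, u [bound]=0, y1 [bound]=0, v1 [bound]=0, w1 [bound]=0
left-to-right use order: z, v, y, x, y, w
typing: the term checks, with type (T1 → T1) → T1
all disciplines: ordered ✗; linear ✗; affine ✗; relevant ✗; unrestricted ✓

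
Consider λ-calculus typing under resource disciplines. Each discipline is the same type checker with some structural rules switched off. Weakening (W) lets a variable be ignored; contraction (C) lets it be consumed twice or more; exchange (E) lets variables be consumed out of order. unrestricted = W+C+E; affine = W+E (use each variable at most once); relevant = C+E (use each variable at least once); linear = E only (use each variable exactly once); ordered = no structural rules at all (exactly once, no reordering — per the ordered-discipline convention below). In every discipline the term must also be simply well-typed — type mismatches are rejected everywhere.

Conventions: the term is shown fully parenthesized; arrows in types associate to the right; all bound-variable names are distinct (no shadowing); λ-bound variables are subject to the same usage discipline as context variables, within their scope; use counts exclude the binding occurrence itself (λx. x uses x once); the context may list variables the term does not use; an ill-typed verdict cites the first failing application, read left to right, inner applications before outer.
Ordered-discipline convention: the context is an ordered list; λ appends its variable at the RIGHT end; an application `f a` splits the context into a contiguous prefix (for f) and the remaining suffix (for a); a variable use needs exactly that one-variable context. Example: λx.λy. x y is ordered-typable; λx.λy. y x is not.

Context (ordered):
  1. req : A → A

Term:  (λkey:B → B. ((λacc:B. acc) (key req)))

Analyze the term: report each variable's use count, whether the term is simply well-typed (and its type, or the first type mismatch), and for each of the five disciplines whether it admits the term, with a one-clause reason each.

use counts: req: 1, key (bound): 1, acc (bound): 1
uses in reading order: acc, key, req
typing: ill-typed: argument of type A → A where B is required
ordered: ✗ — the type mismatch rejects it
linear: ✗ — not simply typable
affine: ✗ — fails simple typing
relevant: ✗ — a type mismatch blocks all five
unrestricted: ✗ — the type mismatch rejects it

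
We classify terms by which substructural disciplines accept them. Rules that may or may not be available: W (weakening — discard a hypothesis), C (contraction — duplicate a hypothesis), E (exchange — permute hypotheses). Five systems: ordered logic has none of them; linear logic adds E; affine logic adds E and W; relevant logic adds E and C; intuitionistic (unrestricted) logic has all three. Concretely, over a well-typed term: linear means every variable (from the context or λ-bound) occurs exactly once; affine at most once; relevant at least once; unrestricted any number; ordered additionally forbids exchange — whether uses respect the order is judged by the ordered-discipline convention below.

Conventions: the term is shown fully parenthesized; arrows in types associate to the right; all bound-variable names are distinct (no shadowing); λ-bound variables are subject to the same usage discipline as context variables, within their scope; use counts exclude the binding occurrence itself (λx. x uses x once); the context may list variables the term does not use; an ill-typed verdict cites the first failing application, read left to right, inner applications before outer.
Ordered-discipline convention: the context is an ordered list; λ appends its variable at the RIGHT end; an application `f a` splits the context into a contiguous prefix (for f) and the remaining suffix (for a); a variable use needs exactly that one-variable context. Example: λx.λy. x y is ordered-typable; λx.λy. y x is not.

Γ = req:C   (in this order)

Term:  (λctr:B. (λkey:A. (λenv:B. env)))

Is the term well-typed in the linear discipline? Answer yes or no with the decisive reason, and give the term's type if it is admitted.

no — req, ctr, key never used (weakening)
counts: req: 0×, ctr (λ-bound): 0×, key (λ-bound): 0×, env (λ-bound): 1×
left-to-right use order: env
typing: well-typed at B → A → B → B
all disciplines: ordered ✗; linear ✗; affine ✓; relevant ✗; unrestricted ✓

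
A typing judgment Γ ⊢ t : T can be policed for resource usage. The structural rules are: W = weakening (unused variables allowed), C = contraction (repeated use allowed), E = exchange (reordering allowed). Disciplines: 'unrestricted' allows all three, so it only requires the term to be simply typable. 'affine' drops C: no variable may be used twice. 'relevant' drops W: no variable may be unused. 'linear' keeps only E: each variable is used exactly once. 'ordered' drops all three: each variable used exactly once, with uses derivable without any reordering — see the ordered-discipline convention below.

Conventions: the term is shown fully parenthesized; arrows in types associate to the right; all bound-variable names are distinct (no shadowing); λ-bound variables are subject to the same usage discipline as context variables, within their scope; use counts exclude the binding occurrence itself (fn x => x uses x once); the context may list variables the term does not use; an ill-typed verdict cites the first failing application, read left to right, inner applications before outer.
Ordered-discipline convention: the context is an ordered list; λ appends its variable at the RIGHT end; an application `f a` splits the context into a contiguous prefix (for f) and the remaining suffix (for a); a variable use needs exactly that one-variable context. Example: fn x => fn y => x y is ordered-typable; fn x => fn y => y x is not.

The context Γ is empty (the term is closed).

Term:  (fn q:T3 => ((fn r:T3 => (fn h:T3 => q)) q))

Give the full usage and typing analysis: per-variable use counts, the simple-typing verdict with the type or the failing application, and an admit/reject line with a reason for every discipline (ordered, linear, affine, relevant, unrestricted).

variable uses: q (bound): 2; r (bound): 0; h (bound): 0
uses in reading order: q, q
typing: well-typed — term : T3 -> T3 -> T3
ordered: ✗ — needs contraction — q ×2; r, h left unused
linear: ✗ — needs contraction — q ×2; r, h left unused
affine: ✗ — needs contraction — q ×2
relevant: ✗ — r, h left unused
unrestricted: ✓ — type-checks (T3 -> T3 -> T3) and nothing is barred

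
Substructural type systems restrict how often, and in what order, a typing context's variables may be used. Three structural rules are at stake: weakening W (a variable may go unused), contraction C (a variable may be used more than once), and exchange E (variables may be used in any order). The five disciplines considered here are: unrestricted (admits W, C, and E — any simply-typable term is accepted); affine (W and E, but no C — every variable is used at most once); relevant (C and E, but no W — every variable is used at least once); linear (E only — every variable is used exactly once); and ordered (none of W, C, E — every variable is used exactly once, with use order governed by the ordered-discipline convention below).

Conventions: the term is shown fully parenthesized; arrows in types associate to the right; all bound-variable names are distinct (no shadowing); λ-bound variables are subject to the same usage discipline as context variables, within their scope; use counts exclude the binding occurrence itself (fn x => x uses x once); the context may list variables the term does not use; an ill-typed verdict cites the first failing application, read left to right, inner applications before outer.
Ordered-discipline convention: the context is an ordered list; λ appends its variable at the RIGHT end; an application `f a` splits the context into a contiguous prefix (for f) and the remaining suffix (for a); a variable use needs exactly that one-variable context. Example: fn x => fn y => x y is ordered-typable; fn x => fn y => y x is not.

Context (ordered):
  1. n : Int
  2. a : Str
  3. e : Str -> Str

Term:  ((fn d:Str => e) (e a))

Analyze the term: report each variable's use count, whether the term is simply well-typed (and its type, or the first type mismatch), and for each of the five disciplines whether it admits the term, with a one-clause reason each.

use counts: n: 0×, a: 1×, e: 2×, d (λ-bound): 0×
use order (left to right): e, e, a
typing: ✓ — Str -> Str
ordered: ✗ — e ×2 used more than once (contraction); needs weakening: n, d unused
linear: ✗ — e ×2 used more than once (contraction); needs weakening: n, d unused
affine: ✗ — e ×2 used more than once (contraction)
relevant: ✗ — needs weakening: n, d unused
unrestricted: ✓ — well-typed at Str -> Str; no restrictions here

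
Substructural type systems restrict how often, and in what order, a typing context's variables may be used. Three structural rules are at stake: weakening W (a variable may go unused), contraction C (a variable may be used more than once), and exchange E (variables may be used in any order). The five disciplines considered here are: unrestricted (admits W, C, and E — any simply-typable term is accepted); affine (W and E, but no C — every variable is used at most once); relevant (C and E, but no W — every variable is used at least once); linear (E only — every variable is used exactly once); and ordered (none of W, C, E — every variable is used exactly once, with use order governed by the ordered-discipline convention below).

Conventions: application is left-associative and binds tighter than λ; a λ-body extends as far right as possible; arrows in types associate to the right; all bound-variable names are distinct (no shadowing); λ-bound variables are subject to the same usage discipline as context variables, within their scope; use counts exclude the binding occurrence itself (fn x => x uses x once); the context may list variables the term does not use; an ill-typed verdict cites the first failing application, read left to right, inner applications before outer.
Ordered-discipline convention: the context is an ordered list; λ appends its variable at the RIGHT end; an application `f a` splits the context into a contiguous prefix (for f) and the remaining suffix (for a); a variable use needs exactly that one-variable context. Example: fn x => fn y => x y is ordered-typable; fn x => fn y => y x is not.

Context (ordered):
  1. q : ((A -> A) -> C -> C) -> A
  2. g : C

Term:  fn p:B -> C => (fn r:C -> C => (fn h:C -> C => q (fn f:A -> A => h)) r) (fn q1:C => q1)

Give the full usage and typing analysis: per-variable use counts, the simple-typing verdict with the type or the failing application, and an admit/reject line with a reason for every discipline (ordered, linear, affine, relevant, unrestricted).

counts: q: 1, g: 0, p (λ-bound): 0, r (λ-bound): 1, h (λ-bound): 1, f (λ-bound): 0, q1 (λ-bound): 1
left-to-right use order: q, h, r, q1
typing: well-typed at (B -> C) -> A
ordered ✗ (unused: g, p, f — weakening required)
linear ✗ (unused: g, p, f — weakening required)
affine ✓ (at most one use each (q, g, p, r, h, f, q1))
relevant ✗ (unused: g, p, f — weakening required)
unrestricted ✓ (type-checks ((B -> C) -> A) and nothing is barred)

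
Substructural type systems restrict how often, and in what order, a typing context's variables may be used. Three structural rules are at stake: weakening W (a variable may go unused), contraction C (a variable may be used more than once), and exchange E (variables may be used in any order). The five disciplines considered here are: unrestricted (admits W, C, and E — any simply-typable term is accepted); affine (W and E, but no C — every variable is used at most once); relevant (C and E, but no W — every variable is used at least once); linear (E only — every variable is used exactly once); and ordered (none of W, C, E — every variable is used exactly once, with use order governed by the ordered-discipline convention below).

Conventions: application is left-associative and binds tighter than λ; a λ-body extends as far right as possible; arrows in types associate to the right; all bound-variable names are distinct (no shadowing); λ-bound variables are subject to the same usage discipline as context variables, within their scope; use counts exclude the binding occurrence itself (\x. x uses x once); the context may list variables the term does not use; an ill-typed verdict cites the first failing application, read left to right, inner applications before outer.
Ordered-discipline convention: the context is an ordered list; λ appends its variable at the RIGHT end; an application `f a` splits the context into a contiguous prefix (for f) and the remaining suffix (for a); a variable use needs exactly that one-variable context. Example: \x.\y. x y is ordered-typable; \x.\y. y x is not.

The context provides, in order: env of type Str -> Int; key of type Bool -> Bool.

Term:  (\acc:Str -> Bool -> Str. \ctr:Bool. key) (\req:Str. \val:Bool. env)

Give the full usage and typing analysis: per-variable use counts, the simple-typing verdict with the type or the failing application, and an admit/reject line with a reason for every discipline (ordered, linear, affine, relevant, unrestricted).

variable uses: env=1; key=1; acc (bound)=0; ctr (bound)=0; req (bound)=0; val (bound)=0
order of uses: key, env
typing: ill-typed: an argument Str -> Bool -> Str -> Int mismatches the expected Str -> Bool -> Str
ordered: ✗ — not simply typable
linear: ✗ — fails simple typing
affine: ✗ — a type mismatch blocks all five
relevant: ✗ — the type mismatch rejects it
unrestricted: ✗ — not simply typable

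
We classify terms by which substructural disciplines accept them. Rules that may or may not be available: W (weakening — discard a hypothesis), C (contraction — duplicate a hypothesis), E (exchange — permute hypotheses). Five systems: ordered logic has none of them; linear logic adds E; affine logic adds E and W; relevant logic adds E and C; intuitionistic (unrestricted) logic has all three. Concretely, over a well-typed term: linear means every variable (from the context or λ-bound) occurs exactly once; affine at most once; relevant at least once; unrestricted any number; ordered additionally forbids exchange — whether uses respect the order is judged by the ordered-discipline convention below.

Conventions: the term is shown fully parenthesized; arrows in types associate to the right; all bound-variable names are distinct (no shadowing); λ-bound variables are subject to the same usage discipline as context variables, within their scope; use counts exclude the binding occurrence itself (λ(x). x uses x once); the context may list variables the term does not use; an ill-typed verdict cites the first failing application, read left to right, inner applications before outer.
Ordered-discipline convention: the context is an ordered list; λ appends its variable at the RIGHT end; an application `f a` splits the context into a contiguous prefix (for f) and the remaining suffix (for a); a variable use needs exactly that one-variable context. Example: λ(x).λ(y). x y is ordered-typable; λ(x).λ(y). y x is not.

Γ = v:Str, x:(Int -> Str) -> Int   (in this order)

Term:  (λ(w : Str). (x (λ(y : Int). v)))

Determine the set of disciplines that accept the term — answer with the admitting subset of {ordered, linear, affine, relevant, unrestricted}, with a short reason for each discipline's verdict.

admitted by: affine, unrestricted
usage: v=1, x=1, w (bound)=0, y (bound)=0
order of uses: x, v
typing: the term checks, with type Str -> Int
ordered ✗ (w, y never used (weakening))
linear ✗ (w, y never used (weakening))
affine ✓ (no duplicate uses among v, x, w, y)
relevant ✗ (w, y never used (weakening))
unrestricted ✓ (typability at Str -> Int is all that's needed)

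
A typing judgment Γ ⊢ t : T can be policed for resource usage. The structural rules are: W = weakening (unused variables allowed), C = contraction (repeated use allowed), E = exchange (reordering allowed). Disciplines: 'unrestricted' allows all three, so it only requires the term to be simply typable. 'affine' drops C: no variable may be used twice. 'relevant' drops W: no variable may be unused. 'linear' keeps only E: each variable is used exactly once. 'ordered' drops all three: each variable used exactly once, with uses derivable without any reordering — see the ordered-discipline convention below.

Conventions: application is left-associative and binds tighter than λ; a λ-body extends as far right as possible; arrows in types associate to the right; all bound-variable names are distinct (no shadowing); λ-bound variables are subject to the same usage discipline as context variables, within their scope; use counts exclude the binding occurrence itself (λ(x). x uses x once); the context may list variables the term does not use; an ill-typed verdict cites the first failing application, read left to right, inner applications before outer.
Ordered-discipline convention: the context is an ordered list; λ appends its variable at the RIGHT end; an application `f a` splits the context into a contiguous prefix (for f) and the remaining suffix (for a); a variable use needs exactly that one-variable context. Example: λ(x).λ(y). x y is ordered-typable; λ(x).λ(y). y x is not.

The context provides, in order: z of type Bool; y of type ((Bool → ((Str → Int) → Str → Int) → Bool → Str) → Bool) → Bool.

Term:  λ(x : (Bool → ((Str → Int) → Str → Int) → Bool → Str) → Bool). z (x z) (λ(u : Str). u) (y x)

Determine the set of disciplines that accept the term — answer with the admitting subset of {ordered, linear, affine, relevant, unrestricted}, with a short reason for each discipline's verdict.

admitted by: none
use counts: z: 2×, y: 1×, x (bound): 2×, u (bound): 1×
order of uses: z, x, z, u, y, x
typing: ill-typed: a function awaiting Bool → ((Str → Int) → Str → Int) → Bool → Str gets Bool
ordered: ✗ — not simply typable
linear: ✗ — fails simple typing
affine: ✗ — a type mismatch blocks all five
relevant: ✗ — the type mismatch rejects it
unrestricted: ✗ — not simply typable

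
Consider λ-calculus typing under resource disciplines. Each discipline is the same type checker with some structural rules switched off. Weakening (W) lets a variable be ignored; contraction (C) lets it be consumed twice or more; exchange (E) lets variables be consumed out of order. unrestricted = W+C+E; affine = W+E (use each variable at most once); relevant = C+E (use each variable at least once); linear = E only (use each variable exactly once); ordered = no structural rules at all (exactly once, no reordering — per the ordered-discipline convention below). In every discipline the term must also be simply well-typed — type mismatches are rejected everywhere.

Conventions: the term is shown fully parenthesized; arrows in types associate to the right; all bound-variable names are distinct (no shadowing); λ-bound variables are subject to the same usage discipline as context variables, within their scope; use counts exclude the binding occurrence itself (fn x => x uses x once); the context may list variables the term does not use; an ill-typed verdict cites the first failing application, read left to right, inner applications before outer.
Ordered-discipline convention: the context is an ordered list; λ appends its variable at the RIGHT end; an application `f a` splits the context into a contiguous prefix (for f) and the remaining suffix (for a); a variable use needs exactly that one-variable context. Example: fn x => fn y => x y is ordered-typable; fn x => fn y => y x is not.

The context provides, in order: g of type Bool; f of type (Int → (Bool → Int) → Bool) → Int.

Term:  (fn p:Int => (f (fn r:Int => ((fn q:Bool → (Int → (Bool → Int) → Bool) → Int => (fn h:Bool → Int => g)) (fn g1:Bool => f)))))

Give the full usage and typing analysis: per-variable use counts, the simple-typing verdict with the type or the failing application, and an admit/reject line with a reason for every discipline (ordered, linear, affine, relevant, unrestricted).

usage: g ×1, f ×2, p [bound] ×0, r [bound] ×0, q [bound] ×0, h [bound] ×0, g1 [bound] ×0
use order (left to right): f, g, f
typing: well-typed — term : Int → Int
ordered: ✗, f ×2 used more than once (contraction); p, r, q, h, g1 left unused
linear: ✗, f ×2 used more than once (contraction); p, r, q, h, g1 left unused
affine: ✗, f ×2 used more than once (contraction)
relevant: ✗, p, r, q, h, g1 left unused
unrestricted: ✓, simply typable at Int → Int; W, C, E all held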